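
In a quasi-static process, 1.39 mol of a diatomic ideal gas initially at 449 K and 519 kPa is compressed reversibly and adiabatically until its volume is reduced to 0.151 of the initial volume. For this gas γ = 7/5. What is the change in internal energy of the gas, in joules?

14700 J

V₁ = nRT₁/P₁ = 1.39×8.314×449/519 = 10.0 L.
Adiabatic: TV^(γ−1) = const ⇒ T₂ = 449×(6.62)^0.400 = 956 K; PV^γ = const ⇒ P₂ = 7320 kPa.
For an ideal gas ΔU = nCvΔT with Cv = (5/2)R = 20.8 J/(mol·K).
ΔU = 1.39×20.8×(956−449) = 14700 J.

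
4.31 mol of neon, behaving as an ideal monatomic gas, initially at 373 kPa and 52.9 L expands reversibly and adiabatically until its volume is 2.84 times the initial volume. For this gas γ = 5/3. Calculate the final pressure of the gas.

65.5 kPa

T₁ = P₁V₁/(nR) = 373×52.9/(4.31×8.314) = 551 K.
Adiabatic: TV^(γ−1) = const ⇒ T₂ = 551×(0.352)^0.667 = 275 K; PV^γ = const ⇒ P₂ = 65.5 kPa.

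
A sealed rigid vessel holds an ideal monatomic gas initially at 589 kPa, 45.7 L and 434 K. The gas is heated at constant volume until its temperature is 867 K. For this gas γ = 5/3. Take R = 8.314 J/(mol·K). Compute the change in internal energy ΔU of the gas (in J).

n = P₁V₁/(RT₁) = 589×45.7/(8.314×434) = 7.46 mol.
Isochoric: V stays 45.7 L; P/T = const ⇒ T₂ = 867 K, P₂ = 1180 kPa.
For an ideal gas ΔU = nCvΔT with Cv = (3/2)R = 12.5 J/(mol·K).
ΔU = 7.46×12.5×(867−434) = 40300 J.

40300 J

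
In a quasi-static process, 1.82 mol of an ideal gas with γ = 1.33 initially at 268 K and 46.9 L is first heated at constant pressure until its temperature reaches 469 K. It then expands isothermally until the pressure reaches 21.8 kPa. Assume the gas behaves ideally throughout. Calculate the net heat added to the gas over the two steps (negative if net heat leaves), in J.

22000 J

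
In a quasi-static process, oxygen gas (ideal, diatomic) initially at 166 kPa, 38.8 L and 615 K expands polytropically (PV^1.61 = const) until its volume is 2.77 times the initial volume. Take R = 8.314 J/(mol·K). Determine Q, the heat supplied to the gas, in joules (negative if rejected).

-2570 J

n = P₁V₁/(RT₁) = 166×38.8/(8.314×615) = 1.26 mol.
Polytropic n=1.61: T₂ = T₁(V₁/V₂)^(n−1) = 615×(0.361)^0.61 = 330 K; P₂ = P₁(V₁/V₂)^n = 32.2 kPa.
W = (P₁V₁−P₂V₂)/(n−1) = (166×38.8−32.2×107)/0.61 = 4890 J.
ΔU = nCvΔT = 1.26×20.8×(330−615) = -7450 J.
Q = ΔU + W = -2570 J.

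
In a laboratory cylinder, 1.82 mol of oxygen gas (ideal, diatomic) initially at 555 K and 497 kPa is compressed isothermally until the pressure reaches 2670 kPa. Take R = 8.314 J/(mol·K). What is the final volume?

V₁ = nRT₁/P₁ = 1.82×8.314×555/497 = 16.9 L.
Isothermal: T stays 555 K; PV = const ⇒ V₂ = 3.15 L, P₂ = 2670 kPa.

3.15 L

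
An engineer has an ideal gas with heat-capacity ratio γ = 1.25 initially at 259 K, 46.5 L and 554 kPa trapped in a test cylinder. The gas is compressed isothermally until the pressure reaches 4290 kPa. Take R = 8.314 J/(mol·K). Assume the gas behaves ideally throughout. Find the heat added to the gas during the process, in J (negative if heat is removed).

-52700 J

n = P₁V₁/(RT₁) = 554×46.5/(8.314×259) = 12.0 mol.
Isothermal: T stays 259 K; PV = const ⇒ V₂ = 6.00 L, P₂ = 4290 kPa.
ΔU = 0 (ideal gas, T constant).
W = nRT ln(V₂/V₁) = 12.0×8.314×259×ln(0.129) = -52700 J.
Q = ΔU + W = -52700 J.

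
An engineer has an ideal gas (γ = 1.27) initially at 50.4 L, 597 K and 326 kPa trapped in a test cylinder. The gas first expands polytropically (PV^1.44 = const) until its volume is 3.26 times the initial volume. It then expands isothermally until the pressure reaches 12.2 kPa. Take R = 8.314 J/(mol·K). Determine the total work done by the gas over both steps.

n = P₁V₁/(RT₁) = 326×50.4/(8.314×597) = 3.31 mol.
Step 1 — Polytropic n=1.44: T₂ = T₁(V₁/V₂)^(n−1) = 597×(0.307)^0.44 = 355 K; P₂ = P₁(V₁/V₂)^n = 59.5 kPa.
W = (P₁V₁−P₂V₂)/(n−1) = (326×50.4−59.5×164)/0.44 = 15100 J.
ΔU = nCvΔT = 3.31×30.8×(355−597) = -24700 J.
Q = ΔU + W = -9530 J.
State after step 1: P = 59.5 kPa, V = 164 L, T = 355 K.
Step 2 — Isothermal: T stays 355 K; PV = const ⇒ V₂ = 801 L, P₂ = 12.2 kPa.
ΔU = 0 (ideal gas, T constant).
W = nRT ln(V₂/V₁) = 3.31×8.314×355×ln(4.87) = 15500 J.
Q = ΔU + W = 15500 J.
Net over both steps: W = 30600 J, Q = 5940 J, ΔU = -24700 J.

30600 J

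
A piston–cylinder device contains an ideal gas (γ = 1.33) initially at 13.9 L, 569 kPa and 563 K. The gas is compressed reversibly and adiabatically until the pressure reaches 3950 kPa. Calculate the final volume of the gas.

Adiabatic: T₂/T₁ = (P₂/P₁)^((γ−1)/γ) ⇒ T₂ = 563×(6.94)^0.248 = 911 K; V₂ = 3.24 L.

3.24 L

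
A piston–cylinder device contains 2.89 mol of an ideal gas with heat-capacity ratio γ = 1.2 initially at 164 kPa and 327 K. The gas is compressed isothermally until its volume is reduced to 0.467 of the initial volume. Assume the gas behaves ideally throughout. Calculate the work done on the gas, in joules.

5980 J

V₁ = nRT₁/P₁ = 2.89×8.314×327/164 = 47.9 L.
Isothermal: T stays 327 K; PV = const ⇒ V₂ = 22.4 L, P₂ = 351 kPa.
W = nRT ln(V₂/V₁) = 2.89×8.314×327×ln(0.467) = -5980 J.
Work done on the gas = −W_by = 5980 J.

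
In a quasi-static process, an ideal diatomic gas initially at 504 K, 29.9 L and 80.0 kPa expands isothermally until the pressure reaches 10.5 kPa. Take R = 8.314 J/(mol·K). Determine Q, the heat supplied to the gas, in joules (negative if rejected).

4860 J

n = P₁V₁/(RT₁) = 80.0×29.9/(8.314×504) = 0.571 mol.
Isothermal: T stays 504 K; PV = const ⇒ V₂ = 228 L, P₂ = 10.5 kPa.
ΔU = 0 (ideal gas, T constant).
W = nRT ln(V₂/V₁) = 0.571×8.314×504×ln(7.62) = 4860 J.
Q = ΔU + W = 4860 J.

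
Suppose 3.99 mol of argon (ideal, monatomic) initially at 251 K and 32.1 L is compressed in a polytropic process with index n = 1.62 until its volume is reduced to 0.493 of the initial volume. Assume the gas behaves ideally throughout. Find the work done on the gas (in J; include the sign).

7390 J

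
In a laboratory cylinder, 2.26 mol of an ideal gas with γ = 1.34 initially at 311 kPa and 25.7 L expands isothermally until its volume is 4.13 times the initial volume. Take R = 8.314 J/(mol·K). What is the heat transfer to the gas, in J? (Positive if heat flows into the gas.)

11300 J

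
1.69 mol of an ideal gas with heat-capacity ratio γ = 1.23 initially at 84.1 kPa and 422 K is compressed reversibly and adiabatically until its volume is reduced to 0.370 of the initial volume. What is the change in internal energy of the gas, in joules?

V₁ = nRT₁/P₁ = 1.69×8.314×422/84.1 = 70.5 L.
Adiabatic: TV^(γ−1) = const ⇒ T₂ = 422×(2.70)^0.230 = 530 K; PV^γ = const ⇒ P₂ = 286 kPa.
For an ideal gas ΔU = nCvΔT with Cv = R/(γ−1) = 36.1 J/(mol·K).
ΔU = 1.69×36.1×(530−422) = 6620 J.

6620 J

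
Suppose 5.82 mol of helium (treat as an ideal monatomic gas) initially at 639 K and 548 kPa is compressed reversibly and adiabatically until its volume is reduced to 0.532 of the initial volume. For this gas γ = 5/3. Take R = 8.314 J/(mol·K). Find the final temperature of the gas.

973 K

V₁ = nRT₁/P₁ = 5.82×8.314×639/548 = 56.4 L.
Adiabatic: TV^(γ−1) = const ⇒ T₂ = 639×(1.88)^0.667 = 973 K; PV^γ = const ⇒ P₂ = 1570 kPa.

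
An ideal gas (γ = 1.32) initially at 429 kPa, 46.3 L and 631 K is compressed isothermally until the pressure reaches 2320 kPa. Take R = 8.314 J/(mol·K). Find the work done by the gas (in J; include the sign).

-33500 J

n = P₁V₁/(RT₁) = 429×46.3/(8.314×631) = 3.79 mol.
Isothermal: T stays 631 K; PV = const ⇒ V₂ = 8.56 L, P₂ = 2320 kPa.
W = nRT ln(V₂/V₁) = 3.79×8.314×631×ln(0.185) = -33500 J.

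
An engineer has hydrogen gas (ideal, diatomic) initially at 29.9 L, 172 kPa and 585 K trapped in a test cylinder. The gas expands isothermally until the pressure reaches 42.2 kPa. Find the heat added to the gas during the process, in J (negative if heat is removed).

7230 J

n = P₁V₁/(RT₁) = 172×29.9/(8.314×585) = 1.06 mol.
Isothermal: T stays 585 K; PV = const ⇒ V₂ = 122 L, P₂ = 42.2 kPa.
ΔU = 0 (ideal gas, T constant).
W = nRT ln(V₂/V₁) = 1.06×8.314×585×ln(4.08) = 7230 J.
Q = ΔU + W = 7230 J.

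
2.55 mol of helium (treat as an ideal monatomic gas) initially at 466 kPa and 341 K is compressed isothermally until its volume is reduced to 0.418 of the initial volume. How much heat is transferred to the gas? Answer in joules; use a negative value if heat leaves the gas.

V₁ = nRT₁/P₁ = 2.55×8.314×341/466 = 15.5 L.
Isothermal: T stays 341 K; PV = const ⇒ V₂ = 6.48 L, P₂ = 1110 kPa.
ΔU = 0 (ideal gas, T constant).
W = nRT ln(V₂/V₁) = 2.55×8.314×341×ln(0.418) = -6310 J.
Q = ΔU + W = -6310 J.

-6310 J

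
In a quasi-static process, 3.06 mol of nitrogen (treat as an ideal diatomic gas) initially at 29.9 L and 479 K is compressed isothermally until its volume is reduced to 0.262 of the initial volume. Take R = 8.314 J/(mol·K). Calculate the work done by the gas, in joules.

-16300 J

P₁ = nRT₁/V₁ = 3.06×8.314×479/29.9 = 408 kPa.
Isothermal: T stays 479 K; PV = const ⇒ V₂ = 7.83 L, P₂ = 1560 kPa.
W = nRT ln(V₂/V₁) = 3.06×8.314×479×ln(0.262) = -16300 J.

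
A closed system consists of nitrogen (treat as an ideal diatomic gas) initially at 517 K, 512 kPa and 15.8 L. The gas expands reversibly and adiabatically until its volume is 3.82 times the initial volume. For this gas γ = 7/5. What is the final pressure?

78.4 kPa

Adiabatic: TV^(γ−1) = const ⇒ T₂ = 517×(0.262)^0.400 = 302 K; PV^γ = const ⇒ P₂ = 78.4 kPa.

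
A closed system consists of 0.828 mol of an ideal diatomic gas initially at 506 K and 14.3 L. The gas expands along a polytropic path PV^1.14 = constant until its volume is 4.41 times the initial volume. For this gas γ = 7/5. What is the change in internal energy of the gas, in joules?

P₁ = nRT₁/V₁ = 0.828×8.314×506/14.3 = 244 kPa.
Polytropic n=1.14: T₂ = T₁(V₁/V₂)^(n−1) = 506×(0.227)^0.14 = 411 K; P₂ = P₁(V₁/V₂)^n = 44.9 kPa.
For an ideal gas ΔU = nCvΔT with Cv = (5/2)R = 20.8 J/(mol·K).
ΔU = 0.828×20.8×(411−506) = -1630 J.

-1630 J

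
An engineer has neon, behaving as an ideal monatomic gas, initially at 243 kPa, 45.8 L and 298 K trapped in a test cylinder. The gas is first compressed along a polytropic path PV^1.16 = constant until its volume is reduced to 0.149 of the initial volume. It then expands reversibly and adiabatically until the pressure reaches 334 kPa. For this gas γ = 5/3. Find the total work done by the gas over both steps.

n = P₁V₁/(RT₁) = 243×45.8/(8.314×298) = 4.49 mol.
Step 1 — Polytropic n=1.16: T₂ = T₁(V₁/V₂)^(n−1) = 298×(6.71)^0.16 = 404 K; P₂ = P₁(V₁/V₂)^n = 2210 kPa.
W = (P₁V₁−P₂V₂)/(n−1) = (243×45.8−2210×6.82)/0.16 = -24800 J.
ΔU = nCvΔT = 4.49×12.5×(404−298) = 5940 J.
Q = ΔU + W = -18800 J.
State after step 1: P = 2210 kPa, V = 6.82 L, T = 404 K.
Step 2 — Adiabatic: T₂/T₁ = (P₂/P₁)^((γ−1)/γ) ⇒ T₂ = 404×(0.151)^0.400 = 190 K; V₂ = 21.2 L.
ΔU = nCvΔT = 4.49×12.5×(190−404) = -12000 J.
Q = 0 for an adiabatic process, so W = −ΔU = 12000 J.
Net over both steps: W = -12800 J, Q = -18800 J, ΔU = -6070 J.

-12800 J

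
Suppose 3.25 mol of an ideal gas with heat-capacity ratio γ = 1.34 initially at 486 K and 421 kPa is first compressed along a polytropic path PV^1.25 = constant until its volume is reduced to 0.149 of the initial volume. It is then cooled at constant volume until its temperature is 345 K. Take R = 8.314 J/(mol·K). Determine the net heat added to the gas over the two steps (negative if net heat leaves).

V₁ = nRT₁/P₁ = 3.25×8.314×486/421 = 31.2 L.
Step 1 — Polytropic n=1.25: T₂ = T₁(V₁/V₂)^(n−1) = 486×(6.71)^0.25 = 782 K; P₂ = P₁(V₁/V₂)^n = 4550 kPa.
W = (P₁V₁−P₂V₂)/(n−1) = (421×31.2−4550×4.65)/0.25 = -32000 J.
ΔU = nCvΔT = 3.25×24.5×(782−486) = 23500 J.
Q = ΔU + W = -8480 J.
State after step 1: P = 4550 kPa, V = 4.65 L, T = 782 K.
Step 2 — Isochoric: V stays 4.65 L; P/T = const ⇒ T₂ = 345 K, P₂ = 2010 kPa.
W = 0 (no volume change).
ΔU = nCvΔT = 3.25×24.5×(345−782) = -34700 J.
Q = ΔU = -34700 J.
Net over both steps: W = -32000 J, Q = -43200 J, ΔU = -11200 J.

-43200 J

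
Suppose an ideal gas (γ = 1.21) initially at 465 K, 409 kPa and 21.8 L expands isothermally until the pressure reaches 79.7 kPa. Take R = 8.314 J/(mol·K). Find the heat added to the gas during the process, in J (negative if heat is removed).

n = P₁V₁/(RT₁) = 409×21.8/(8.314×465) = 2.31 mol.
Isothermal: T stays 465 K; PV = const ⇒ V₂ = 112 L, P₂ = 79.7 kPa.
ΔU = 0 (ideal gas, T constant).
W = nRT ln(V₂/V₁) = 2.31×8.314×465×ln(5.13) = 14600 J.
Q = ΔU + W = 14600 J.

14600 J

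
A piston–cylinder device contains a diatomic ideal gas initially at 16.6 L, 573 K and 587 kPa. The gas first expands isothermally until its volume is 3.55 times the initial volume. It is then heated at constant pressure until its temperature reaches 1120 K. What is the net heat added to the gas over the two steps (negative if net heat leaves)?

44900 J

n = P₁V₁/(RT₁) = 587×16.6/(8.314×573) = 2.05 mol.
Step 1 — Isothermal: T stays 573 K; PV = const ⇒ V₂ = 58.9 L, P₂ = 165 kPa.
ΔU = 0 (ideal gas, T constant).
W = nRT ln(V₂/V₁) = 2.05×8.314×573×ln(3.55) = 12300 J.
Q = ΔU + W = 12300 J.
State after step 1: P = 165 kPa, V = 58.9 L, T = 573 K.
Step 2 — Isobaric: P stays 165 kPa; V/T = const ⇒ T₂ = 1120 K, V₂ = 115 L.
W = PΔV = 165×(115−58.9) kPa·L = 9300 J.
ΔU = nCvΔT = 2.05×20.8×(1120−573) = 23300 J.
Q = ΔU + W = nCpΔT = 32600 J.
Net over both steps: W = 21600 J, Q = 44900 J, ΔU = 23300 J.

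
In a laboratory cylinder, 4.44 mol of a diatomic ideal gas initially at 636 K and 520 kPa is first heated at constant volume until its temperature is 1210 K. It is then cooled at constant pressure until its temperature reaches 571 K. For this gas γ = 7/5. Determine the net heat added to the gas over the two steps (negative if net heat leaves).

-29600 J

V₁ = nRT₁/P₁ = 4.44×8.314×636/520 = 45.1 L.
Step 1 — Isochoric: V stays 45.1 L; P/T = const ⇒ T₂ = 1210 K, P₂ = 989 kPa.
W = 0 (no volume change).
ΔU = nCvΔT = 4.44×20.8×(1210−636) = 53000 J.
Q = ΔU = 53000 J.
State after step 1: P = 989 kPa, V = 45.1 L, T = 1210 K.
Step 2 — Isobaric: P stays 989 kPa; V/T = const ⇒ T₂ = 571 K, V₂ = 21.3 L.
W = PΔV = 989×(21.3−45.1) kPa·L = -23600 J.
ΔU = nCvΔT = 4.44×20.8×(571−1210) = -59000 J.
Q = ΔU + W = nCpΔT = -82600 J.
Net over both steps: W = -23600 J, Q = -29600 J, ΔU = -6000 J.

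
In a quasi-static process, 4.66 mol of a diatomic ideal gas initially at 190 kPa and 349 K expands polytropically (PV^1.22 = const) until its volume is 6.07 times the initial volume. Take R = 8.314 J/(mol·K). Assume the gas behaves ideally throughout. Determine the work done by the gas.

V₁ = nRT₁/P₁ = 4.66×8.314×349/190 = 71.2 L.
Polytropic n=1.22: T₂ = T₁(V₁/V₂)^(n−1) = 349×(0.165)^0.22 = 235 K; P₂ = P₁(V₁/V₂)^n = 21.1 kPa.
W = (P₁V₁−P₂V₂)/(n−1) = (190×71.2−21.1×432)/0.22 = 20100 J.

20100 J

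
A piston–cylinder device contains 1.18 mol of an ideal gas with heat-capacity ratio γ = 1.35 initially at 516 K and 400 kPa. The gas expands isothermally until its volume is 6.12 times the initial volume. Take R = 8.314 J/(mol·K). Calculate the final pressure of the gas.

65.4 kPa

V₁ = nRT₁/P₁ = 1.18×8.314×516/400 = 12.7 L.
Isothermal: T stays 516 K; PV = const ⇒ V₂ = 77.5 L, P₂ = 65.4 kPa.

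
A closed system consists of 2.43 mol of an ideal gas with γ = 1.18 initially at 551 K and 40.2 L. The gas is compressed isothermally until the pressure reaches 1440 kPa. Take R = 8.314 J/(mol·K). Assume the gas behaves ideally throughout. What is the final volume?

P₁ = nRT₁/V₁ = 2.43×8.314×551/40.2 = 277 kPa.
Isothermal: T stays 551 K; PV = const ⇒ V₂ = 7.73 L, P₂ = 1440 kPa.

7.73 L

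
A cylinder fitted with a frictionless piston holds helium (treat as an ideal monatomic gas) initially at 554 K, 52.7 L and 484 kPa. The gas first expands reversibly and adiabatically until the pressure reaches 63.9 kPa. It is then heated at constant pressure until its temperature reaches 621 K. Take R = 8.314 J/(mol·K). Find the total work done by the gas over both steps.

n = P₁V₁/(RT₁) = 484×52.7/(8.314×554) = 5.54 mol.
Step 1 — Adiabatic: T₂/T₁ = (P₂/P₁)^((γ−1)/γ) ⇒ T₂ = 554×(0.132)^0.400 = 246 K; V₂ = 178 L.
ΔU = nCvΔT = 5.54×12.5×(246−554) = -21200 J.
Q = 0 for an adiabatic process, so W = −ΔU = 21200 J.
State after step 1: P = 63.9 kPa, V = 178 L, T = 246 K.
Step 2 — Isobaric: P stays 63.9 kPa; V/T = const ⇒ T₂ = 621 K, V₂ = 447 L.
W = PΔV = 63.9×(447−178) kPa·L = 17200 J.
ΔU = nCvΔT = 5.54×12.5×(621−246) = 25900 J.
Q = ΔU + W = nCpΔT = 43100 J.
Net over both steps: W = 38500 J, Q = 43100 J, ΔU = 4630 J.

38500 J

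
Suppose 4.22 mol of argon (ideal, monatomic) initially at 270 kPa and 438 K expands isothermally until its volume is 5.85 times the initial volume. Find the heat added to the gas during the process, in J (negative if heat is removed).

27100 J

V₁ = nRT₁/P₁ = 4.22×8.314×438/270 = 56.9 L.
Isothermal: T stays 438 K; PV = const ⇒ V₂ = 333 L, P₂ = 46.2 kPa.
ΔU = 0 (ideal gas, T constant).
W = nRT ln(V₂/V₁) = 4.22×8.314×438×ln(5.85) = 27100 J.
Q = ΔU + W = 27100 J.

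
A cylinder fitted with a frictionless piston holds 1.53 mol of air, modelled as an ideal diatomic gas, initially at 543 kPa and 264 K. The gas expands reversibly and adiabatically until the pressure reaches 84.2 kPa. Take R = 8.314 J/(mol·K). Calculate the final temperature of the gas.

155 K

V₁ = nRT₁/P₁ = 1.53×8.314×264/543 = 6.18 L.
Adiabatic: T₂/T₁ = (P₂/P₁)^((γ−1)/γ) ⇒ T₂ = 264×(0.155)^0.286 = 155 K; V₂ = 23.4 L.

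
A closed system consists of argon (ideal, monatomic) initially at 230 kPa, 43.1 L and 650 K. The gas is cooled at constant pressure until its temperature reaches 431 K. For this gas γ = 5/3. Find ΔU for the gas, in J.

-5010 J

n = P₁V₁/(RT₁) = 230×43.1/(8.314×650) = 1.83 mol.
Isobaric: P stays 230 kPa; V/T = const ⇒ T₂ = 431 K, V₂ = 28.6 L.
For an ideal gas ΔU = nCvΔT with Cv = (3/2)R = 12.5 J/(mol·K).
ΔU = 1.83×12.5×(431−650) = -5010 J.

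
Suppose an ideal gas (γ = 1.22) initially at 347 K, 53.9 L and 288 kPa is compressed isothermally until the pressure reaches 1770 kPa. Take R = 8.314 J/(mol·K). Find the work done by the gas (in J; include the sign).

-28200 J

n = P₁V₁/(RT₁) = 288×53.9/(8.314×347) = 5.38 mol.
Isothermal: T stays 347 K; PV = const ⇒ V₂ = 8.77 L, P₂ = 1770 kPa.
W = nRT ln(V₂/V₁) = 5.38×8.314×347×ln(0.163) = -28200 J.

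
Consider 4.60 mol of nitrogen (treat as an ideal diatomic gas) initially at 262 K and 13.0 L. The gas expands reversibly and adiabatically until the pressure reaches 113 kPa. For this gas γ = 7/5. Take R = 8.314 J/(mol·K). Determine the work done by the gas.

P₁ = nRT₁/V₁ = 4.60×8.314×262/13.0 = 771 kPa.
Adiabatic: T₂/T₁ = (P₂/P₁)^((γ−1)/γ) ⇒ T₂ = 262×(0.147)^0.286 = 151 K; V₂ = 51.2 L.
ΔU = nCvΔT = 4.60×20.8×(151−262) = -10600 J.
Q = 0 for an adiabatic process, so W = −ΔU = 10600 J.

10600 J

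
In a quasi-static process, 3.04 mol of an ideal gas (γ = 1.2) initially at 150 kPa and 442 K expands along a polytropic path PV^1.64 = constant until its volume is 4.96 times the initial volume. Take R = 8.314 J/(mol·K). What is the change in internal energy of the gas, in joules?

-35800 J

V₁ = nRT₁/P₁ = 3.04×8.314×442/150 = 74.5 L.
Polytropic n=1.64: T₂ = T₁(V₁/V₂)^(n−1) = 442×(0.202)^0.64 = 159 K; P₂ = P₁(V₁/V₂)^n = 10.9 kPa.
For an ideal gas ΔU = nCvΔT with Cv = R/(γ−1) = 41.6 J/(mol·K).
ΔU = 3.04×41.6×(159−442) = -35800 J.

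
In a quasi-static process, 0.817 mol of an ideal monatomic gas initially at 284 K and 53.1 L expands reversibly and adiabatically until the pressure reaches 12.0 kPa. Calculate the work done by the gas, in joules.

1040 J

P₁ = nRT₁/V₁ = 0.817×8.314×284/53.1 = 36.3 kPa.
Adiabatic: T₂/T₁ = (P₂/P₁)^((γ−1)/γ) ⇒ T₂ = 284×(0.330)^0.400 = 182 K; V₂ = 103 L.
ΔU = nCvΔT = 0.817×12.5×(182−284) = -1040 J.
Q = 0 for an adiabatic process, so W = −ΔU = 1040 J.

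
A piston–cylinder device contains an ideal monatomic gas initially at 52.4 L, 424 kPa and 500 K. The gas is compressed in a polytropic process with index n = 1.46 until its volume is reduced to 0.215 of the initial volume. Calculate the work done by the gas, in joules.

-49700 J

n = P₁V₁/(RT₁) = 424×52.4/(8.314×500) = 5.34 mol.
Polytropic n=1.46: T₂ = T₁(V₁/V₂)^(n−1) = 500×(4.65)^0.46 = 1010 K; P₂ = P₁(V₁/V₂)^n = 4000 kPa.
W = (P₁V₁−P₂V₂)/(n−1) = (424×52.4−4000×11.3)/0.46 = -49700 J.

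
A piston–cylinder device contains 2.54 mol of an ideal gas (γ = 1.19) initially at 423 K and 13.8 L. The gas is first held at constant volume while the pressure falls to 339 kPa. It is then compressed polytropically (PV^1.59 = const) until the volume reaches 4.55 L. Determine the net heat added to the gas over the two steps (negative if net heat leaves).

P₁ = nRT₁/V₁ = 2.54×8.314×423/13.8 = 647 kPa.
Step 1 — Isochoric: V stays 13.8 L; P/T = const ⇒ T₂ = 222 K, P₂ = 339 kPa.
W = 0 (no volume change).
ΔU = nCvΔT = 2.54×43.8×(222−423) = -22400 J.
Q = ΔU = -22400 J.
State after step 1: P = 339 kPa, V = 13.8 L, T = 222 K.
Step 2 — Polytropic n=1.59: T₂ = T₁(V₁/V₂)^(n−1) = 222×(3.03)^0.59 = 426 K; P₂ = P₁(V₁/V₂)^n = 1980 kPa.
W = (P₁V₁−P₂V₂)/(n−1) = (339×13.8−1980×4.55)/0.59 = -7330 J.
ΔU = nCvΔT = 2.54×43.8×(426−222) = 22800 J.
Q = ΔU + W = 15400 J.
Net over both steps: W = -7330 J, Q = -6960 J, ΔU = 369 J.

-6960 J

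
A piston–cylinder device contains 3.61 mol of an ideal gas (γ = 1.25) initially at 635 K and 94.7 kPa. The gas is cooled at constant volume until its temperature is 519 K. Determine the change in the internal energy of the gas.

V₁ = nRT₁/P₁ = 3.61×8.314×635/94.7 = 201 L.
Isochoric: V stays 201 L; P/T = const ⇒ T₂ = 519 K, P₂ = 77.4 kPa.
For an ideal gas ΔU = nCvΔT with Cv = R/(γ−1) = 33.3 J/(mol·K).
ΔU = 3.61×33.3×(519−635) = -13900 J.

-13900 J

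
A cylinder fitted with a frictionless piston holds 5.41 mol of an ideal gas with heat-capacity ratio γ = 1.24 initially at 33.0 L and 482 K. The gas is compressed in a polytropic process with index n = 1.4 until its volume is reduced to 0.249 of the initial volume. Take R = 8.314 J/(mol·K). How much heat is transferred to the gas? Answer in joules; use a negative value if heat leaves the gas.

26900 J

P₁ = nRT₁/V₁ = 5.41×8.314×482/33.0 = 657 kPa.
Polytropic n=1.4: T₂ = T₁(V₁/V₂)^(n−1) = 482×(4.02)^0.40 = 841 K; P₂ = P₁(V₁/V₂)^n = 4600 kPa.
W = (P₁V₁−P₂V₂)/(n−1) = (657×33.0−4600×8.22)/0.40 = -40300 J.
ΔU = nCvΔT = 5.41×34.6×(841−482) = 67200 J.
Q = ΔU + W = 26900 J.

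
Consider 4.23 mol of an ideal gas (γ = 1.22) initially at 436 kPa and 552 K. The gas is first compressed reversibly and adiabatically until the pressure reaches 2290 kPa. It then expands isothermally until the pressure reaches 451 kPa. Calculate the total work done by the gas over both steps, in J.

V₁ = nRT₁/P₁ = 4.23×8.314×552/436 = 44.5 L.
Step 1 — Adiabatic: T₂/T₁ = (P₂/P₁)^((γ−1)/γ) ⇒ T₂ = 552×(5.25)^0.180 = 744 K; V₂ = 11.4 L.
ΔU = nCvΔT = 4.23×37.8×(744−552) = 30800 J.
Q = 0 for an adiabatic process, so W = −ΔU = -30800 J.
State after step 1: P = 2290 kPa, V = 11.4 L, T = 744 K.
Step 2 — Isothermal: T stays 744 K; PV = const ⇒ V₂ = 58.1 L, P₂ = 451 kPa.
ΔU = 0 (ideal gas, T constant).
W = nRT ln(V₂/V₁) = 4.23×8.314×744×ln(5.08) = 42500 J.
Q = ΔU + W = 42500 J.
Net over both steps: W = 11800 J, Q = 42500 J, ΔU = 30800 J.

11800 J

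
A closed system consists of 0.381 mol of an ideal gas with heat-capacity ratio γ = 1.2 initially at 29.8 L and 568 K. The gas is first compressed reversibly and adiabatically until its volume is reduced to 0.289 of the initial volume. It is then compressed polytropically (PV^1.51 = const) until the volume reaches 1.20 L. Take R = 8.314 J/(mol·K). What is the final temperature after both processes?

1990 K

P₁ = nRT₁/V₁ = 0.381×8.314×568/29.8 = 60.4 kPa.
Step 1 — Adiabatic: TV^(γ−1) = const ⇒ T₂ = 568×(3.46)^0.200 = 728 K; PV^γ = const ⇒ P₂ = 268 kPa.
ΔU = nCvΔT = 0.381×41.6×(728−568) = 2540 J.
Q = 0 for an adiabatic process, so W = −ΔU = -2540 J.
State after step 1: P = 268 kPa, V = 8.61 L, T = 728 K.
Step 2 — Polytropic n=1.51: T₂ = T₁(V₁/V₂)^(n−1) = 728×(7.18)^0.51 = 1990 K; P₂ = P₁(V₁/V₂)^n = 5250 kPa.
W = (P₁V₁−P₂V₂)/(n−1) = (268×8.61−5250×1.20)/0.51 = -7830 J.
ΔU = nCvΔT = 0.381×41.6×(1990−728) = 20000 J.
Q = ΔU + W = 12100 J.
Net over both steps: W = -10400 J, Q = 12100 J, ΔU = 22500 J.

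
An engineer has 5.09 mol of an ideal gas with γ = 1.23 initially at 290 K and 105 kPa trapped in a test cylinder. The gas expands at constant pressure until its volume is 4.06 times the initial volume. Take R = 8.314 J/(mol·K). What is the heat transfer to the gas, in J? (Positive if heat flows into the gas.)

201000 J

V₁ = nRT₁/P₁ = 5.09×8.314×290/105 = 117 L.
Isobaric: P stays 105 kPa; V/T = const ⇒ T₂ = 1180 K, V₂ = 475 L.
W = PΔV = 105×(475−117) kPa·L = 37600 J.
ΔU = nCvΔT = 5.09×36.1×(1180−290) = 163000 J.
Q = ΔU + W = nCpΔT = 201000 J.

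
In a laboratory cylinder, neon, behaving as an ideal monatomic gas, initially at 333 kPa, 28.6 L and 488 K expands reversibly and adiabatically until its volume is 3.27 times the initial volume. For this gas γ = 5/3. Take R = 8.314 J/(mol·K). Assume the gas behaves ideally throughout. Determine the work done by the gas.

7800 J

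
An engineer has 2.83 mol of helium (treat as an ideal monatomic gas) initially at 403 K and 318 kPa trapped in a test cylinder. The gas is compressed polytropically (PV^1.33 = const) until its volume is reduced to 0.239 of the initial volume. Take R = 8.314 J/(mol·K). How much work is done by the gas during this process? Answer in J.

V₁ = nRT₁/P₁ = 2.83×8.314×403/318 = 29.8 L.
Polytropic n=1.33: T₂ = T₁(V₁/V₂)^(n−1) = 403×(4.18)^0.33 = 646 K; P₂ = P₁(V₁/V₂)^n = 2130 kPa.
W = (P₁V₁−P₂V₂)/(n−1) = (318×29.8−2130×7.13)/0.33 = -17300 J.

-17300 J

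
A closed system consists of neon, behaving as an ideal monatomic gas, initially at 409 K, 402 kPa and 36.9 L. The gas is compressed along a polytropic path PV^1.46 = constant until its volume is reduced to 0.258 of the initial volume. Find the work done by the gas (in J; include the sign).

n = P₁V₁/(RT₁) = 402×36.9/(8.314×409) = 4.36 mol.
Polytropic n=1.46: T₂ = T₁(V₁/V₂)^(n−1) = 409×(3.88)^0.46 = 763 K; P₂ = P₁(V₁/V₂)^n = 2910 kPa.
W = (P₁V₁−P₂V₂)/(n−1) = (402×36.9−2910×9.52)/0.46 = -27900 J.

-27900 J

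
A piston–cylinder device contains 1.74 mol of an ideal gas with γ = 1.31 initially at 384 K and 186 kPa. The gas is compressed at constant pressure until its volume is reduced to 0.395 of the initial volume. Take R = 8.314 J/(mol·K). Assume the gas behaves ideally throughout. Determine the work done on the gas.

3360 J

V₁ = nRT₁/P₁ = 1.74×8.314×384/186 = 29.9 L.
Isobaric: P stays 186 kPa; V/T = const ⇒ T₂ = 152 K, V₂ = 11.8 L.
W = PΔV = 186×(11.8−29.9) kPa·L = -3360 J.
Work done on the gas = −W_by = 3360 J.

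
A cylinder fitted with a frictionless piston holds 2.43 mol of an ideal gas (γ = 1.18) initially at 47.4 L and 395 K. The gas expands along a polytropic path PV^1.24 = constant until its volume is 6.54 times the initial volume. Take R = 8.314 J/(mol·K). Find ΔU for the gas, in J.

P₁ = nRT₁/V₁ = 2.43×8.314×395/47.4 = 168 kPa.
Polytropic n=1.24: T₂ = T₁(V₁/V₂)^(n−1) = 395×(0.153)^0.24 = 252 K; P₂ = P₁(V₁/V₂)^n = 16.4 kPa.
For an ideal gas ΔU = nCvΔT with Cv = R/(γ−1) = 46.2 J/(mol·K).
ΔU = 2.43×46.2×(252−395) = -16100 J.

-16100 J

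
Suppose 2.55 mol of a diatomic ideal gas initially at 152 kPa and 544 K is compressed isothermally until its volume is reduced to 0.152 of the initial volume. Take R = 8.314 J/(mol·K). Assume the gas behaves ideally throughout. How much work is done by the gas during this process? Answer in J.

-21700 J

V₁ = nRT₁/P₁ = 2.55×8.314×544/152 = 75.9 L.
Isothermal: T stays 544 K; PV = const ⇒ V₂ = 11.5 L, P₂ = 1000 kPa.
W = nRT ln(V₂/V₁) = 2.55×8.314×544×ln(0.152) = -21700 J.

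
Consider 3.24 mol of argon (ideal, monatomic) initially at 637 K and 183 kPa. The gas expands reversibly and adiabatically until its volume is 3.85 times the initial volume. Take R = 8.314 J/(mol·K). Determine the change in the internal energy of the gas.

V₁ = nRT₁/P₁ = 3.24×8.314×637/183 = 93.8 L.
Adiabatic: TV^(γ−1) = const ⇒ T₂ = 637×(0.260)^0.667 = 259 K; PV^γ = const ⇒ P₂ = 19.4 kPa.
For an ideal gas ΔU = nCvΔT with Cv = (3/2)R = 12.5 J/(mol·K).
ΔU = 3.24×12.5×(259−637) = -15300 J.

-15300 J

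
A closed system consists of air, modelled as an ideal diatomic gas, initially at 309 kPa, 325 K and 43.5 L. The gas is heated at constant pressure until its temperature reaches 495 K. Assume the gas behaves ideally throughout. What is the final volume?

Isobaric: P stays 309 kPa; V/T = const ⇒ T₂ = 495 K, V₂ = 66.3 L.

66.3 L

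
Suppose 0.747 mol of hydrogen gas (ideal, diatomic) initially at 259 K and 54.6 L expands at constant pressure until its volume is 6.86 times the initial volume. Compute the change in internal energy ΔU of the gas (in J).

23600 J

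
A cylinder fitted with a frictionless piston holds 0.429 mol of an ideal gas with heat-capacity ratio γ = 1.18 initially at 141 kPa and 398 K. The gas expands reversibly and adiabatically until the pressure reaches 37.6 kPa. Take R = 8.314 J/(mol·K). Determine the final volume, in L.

30.9 L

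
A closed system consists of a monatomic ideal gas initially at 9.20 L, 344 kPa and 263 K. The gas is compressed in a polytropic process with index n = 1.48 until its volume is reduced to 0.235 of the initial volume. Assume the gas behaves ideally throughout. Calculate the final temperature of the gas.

Polytropic n=1.48: T₂ = T₁(V₁/V₂)^(n−1) = 263×(4.26)^0.48 = 527 K; P₂ = P₁(V₁/V₂)^n = 2930 kPa.

527 K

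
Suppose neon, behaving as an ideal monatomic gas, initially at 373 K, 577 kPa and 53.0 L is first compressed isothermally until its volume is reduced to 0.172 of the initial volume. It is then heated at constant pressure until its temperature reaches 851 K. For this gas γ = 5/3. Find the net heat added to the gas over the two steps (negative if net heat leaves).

n = P₁V₁/(RT₁) = 577×53.0/(8.314×373) = 9.86 mol.
Step 1 — Isothermal: T stays 373 K; PV = const ⇒ V₂ = 9.12 L, P₂ = 3350 kPa.
ΔU = 0 (ideal gas, T constant).
W = nRT ln(V₂/V₁) = 9.86×8.314×373×ln(0.172) = -53800 J.
Q = ΔU + W = -53800 J.
State after step 1: P = 3350 kPa, V = 9.12 L, T = 373 K.
Step 2 — Isobaric: P stays 3350 kPa; V/T = const ⇒ T₂ = 851 K, V₂ = 20.8 L.
W = PΔV = 3350×(20.8−9.12) kPa·L = 39200 J.
ΔU = nCvΔT = 9.86×12.5×(851−373) = 58800 J.
Q = ΔU + W = nCpΔT = 98000 J.
Net over both steps: W = -14600 J, Q = 44100 J, ΔU = 58800 J.

44100 J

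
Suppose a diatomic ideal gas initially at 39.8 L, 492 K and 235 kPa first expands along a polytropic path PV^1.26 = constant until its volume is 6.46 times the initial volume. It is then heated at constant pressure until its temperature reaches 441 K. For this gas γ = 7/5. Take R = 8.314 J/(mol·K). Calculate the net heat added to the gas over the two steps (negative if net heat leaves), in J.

14000 J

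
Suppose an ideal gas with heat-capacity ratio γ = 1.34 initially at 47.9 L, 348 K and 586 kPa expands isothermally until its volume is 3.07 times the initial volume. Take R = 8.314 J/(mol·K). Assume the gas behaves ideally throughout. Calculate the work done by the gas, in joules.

n = P₁V₁/(RT₁) = 586×47.9/(8.314×348) = 9.70 mol.
Isothermal: T stays 348 K; PV = const ⇒ V₂ = 147 L, P₂ = 191 kPa.
W = nRT ln(V₂/V₁) = 9.70×8.314×348×ln(3.07) = 31500 J.

31500 J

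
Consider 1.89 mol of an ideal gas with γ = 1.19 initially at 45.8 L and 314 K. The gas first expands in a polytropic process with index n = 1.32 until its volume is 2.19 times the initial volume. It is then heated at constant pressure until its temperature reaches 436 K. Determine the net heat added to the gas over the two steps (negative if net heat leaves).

16500 J

P₁ = nRT₁/V₁ = 1.89×8.314×314/45.8 = 108 kPa.
Step 1 — Polytropic n=1.32: T₂ = T₁(V₁/V₂)^(n−1) = 314×(0.457)^0.32 = 244 K; P₂ = P₁(V₁/V₂)^n = 38.3 kPa.
W = (P₁V₁−P₂V₂)/(n−1) = (108×45.8−38.3×100)/0.32 = 3420 J.
ΔU = nCvΔT = 1.89×43.8×(244−314) = -5760 J.
Q = ΔU + W = -2340 J.
State after step 1: P = 38.3 kPa, V = 100 L, T = 244 K.
Step 2 — Isobaric: P stays 38.3 kPa; V/T = const ⇒ T₂ = 436 K, V₂ = 179 L.
W = PΔV = 38.3×(179−100) kPa·L = 3010 J.
ΔU = nCvΔT = 1.89×43.8×(436−244) = 15900 J.
Q = ΔU + W = nCpΔT = 18900 J.
Net over both steps: W = 6430 J, Q = 16500 J, ΔU = 10100 J.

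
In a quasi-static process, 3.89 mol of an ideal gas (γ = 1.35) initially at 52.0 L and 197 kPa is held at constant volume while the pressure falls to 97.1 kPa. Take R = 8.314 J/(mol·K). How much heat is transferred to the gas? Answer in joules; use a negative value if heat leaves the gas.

-14800 J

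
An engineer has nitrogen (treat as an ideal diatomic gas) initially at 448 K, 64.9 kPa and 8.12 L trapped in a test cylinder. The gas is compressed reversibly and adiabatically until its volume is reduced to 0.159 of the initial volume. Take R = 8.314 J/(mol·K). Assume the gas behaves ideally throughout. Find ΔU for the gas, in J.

n = P₁V₁/(RT₁) = 64.9×8.12/(8.314×448) = 0.141 mol.
Adiabatic: TV^(γ−1) = const ⇒ T₂ = 448×(6.29)^0.400 = 935 K; PV^γ = const ⇒ P₂ = 852 kPa.
For an ideal gas ΔU = nCvΔT with Cv = (5/2)R = 20.8 J/(mol·K).
ΔU = 0.141×20.8×(935−448) = 1430 J.

1430 J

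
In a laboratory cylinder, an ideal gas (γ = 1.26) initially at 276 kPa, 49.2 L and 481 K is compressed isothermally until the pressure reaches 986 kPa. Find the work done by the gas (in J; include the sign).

n = P₁V₁/(RT₁) = 276×49.2/(8.314×481) = 3.40 mol.
Isothermal: T stays 481 K; PV = const ⇒ V₂ = 13.8 L, P₂ = 986 kPa.
W = nRT ln(V₂/V₁) = 3.40×8.314×481×ln(0.280) = -17300 J.

-17300 J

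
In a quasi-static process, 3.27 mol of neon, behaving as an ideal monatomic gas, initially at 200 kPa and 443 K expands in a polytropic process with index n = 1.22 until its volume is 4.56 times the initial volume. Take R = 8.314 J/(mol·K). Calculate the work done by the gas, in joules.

V₁ = nRT₁/P₁ = 3.27×8.314×443/200 = 60.2 L.
Polytropic n=1.22: T₂ = T₁(V₁/V₂)^(n−1) = 443×(0.219)^0.22 = 317 K; P₂ = P₁(V₁/V₂)^n = 31.4 kPa.
W = (P₁V₁−P₂V₂)/(n−1) = (200×60.2−31.4×275)/0.22 = 15500 J.

15500 J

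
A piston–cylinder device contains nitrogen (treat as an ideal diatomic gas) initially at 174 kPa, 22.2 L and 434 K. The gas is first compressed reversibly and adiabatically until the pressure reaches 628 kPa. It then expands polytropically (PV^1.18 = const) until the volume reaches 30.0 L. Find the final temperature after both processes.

503 K

n = P₁V₁/(RT₁) = 174×22.2/(8.314×434) = 1.07 mol.
Step 1 — Adiabatic: T₂/T₁ = (P₂/P₁)^((γ−1)/γ) ⇒ T₂ = 434×(3.61)^0.286 = 626 K; V₂ = 8.88 L.
ΔU = nCvΔT = 1.07×20.8×(626−434) = 4280 J.
Q = 0 for an adiabatic process, so W = −ΔU = -4280 J.
State after step 1: P = 628 kPa, V = 8.88 L, T = 626 K.
Step 2 — Polytropic n=1.18: T₂ = T₁(V₁/V₂)^(n−1) = 626×(0.296)^0.18 = 503 K; P₂ = P₁(V₁/V₂)^n = 149 kPa.
W = (P₁V₁−P₂V₂)/(n−1) = (628×8.88−149×30.0)/0.18 = 6100 J.
ΔU = nCvΔT = 1.07×20.8×(503−626) = -2740 J.
Q = ΔU + W = 3350 J.
Net over both steps: W = 1820 J, Q = 3350 J, ΔU = 1530 J.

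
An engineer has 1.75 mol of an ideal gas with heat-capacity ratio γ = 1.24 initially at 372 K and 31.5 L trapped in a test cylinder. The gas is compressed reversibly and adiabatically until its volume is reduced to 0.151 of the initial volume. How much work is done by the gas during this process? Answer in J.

P₁ = nRT₁/V₁ = 1.75×8.314×372/31.5 = 172 kPa.
Adiabatic: TV^(γ−1) = const ⇒ T₂ = 372×(6.62)^0.240 = 586 K; PV^γ = const ⇒ P₂ = 1790 kPa.
ΔU = nCvΔT = 1.75×34.6×(586−372) = 12900 J.
Q = 0 for an adiabatic process, so W = −ΔU = -12900 J.

-12900 J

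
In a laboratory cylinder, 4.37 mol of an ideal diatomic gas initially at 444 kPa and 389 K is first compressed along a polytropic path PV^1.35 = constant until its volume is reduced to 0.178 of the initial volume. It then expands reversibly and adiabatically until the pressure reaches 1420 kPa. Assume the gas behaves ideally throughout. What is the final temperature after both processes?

510 K

V₁ = nRT₁/P₁ = 4.37×8.314×389/444 = 31.8 L.
Step 1 — Polytropic n=1.35: T₂ = T₁(V₁/V₂)^(n−1) = 389×(5.62)^0.35 = 712 K; P₂ = P₁(V₁/V₂)^n = 4560 kPa.
W = (P₁V₁−P₂V₂)/(n−1) = (444×31.8−4560×5.67)/0.35 = -33500 J.
ΔU = nCvΔT = 4.37×20.8×(712−389) = 29300 J.
Q = ΔU + W = -4190 J.
State after step 1: P = 4560 kPa, V = 5.67 L, T = 712 K.
Step 2 — Adiabatic: T₂/T₁ = (P₂/P₁)^((γ−1)/γ) ⇒ T₂ = 712×(0.311)^0.286 = 510 K; V₂ = 13.0 L.
ΔU = nCvΔT = 4.37×20.8×(510−712) = -18300 J.
Q = 0 for an adiabatic process, so W = −ΔU = 18300 J.
Net over both steps: W = -15200 J, Q = -4190 J, ΔU = 11000 J.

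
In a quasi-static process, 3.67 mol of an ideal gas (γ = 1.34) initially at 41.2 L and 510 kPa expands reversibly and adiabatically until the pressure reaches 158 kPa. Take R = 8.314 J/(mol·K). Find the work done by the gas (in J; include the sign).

T₁ = P₁V₁/(nR) = 510×41.2/(3.67×8.314) = 689 K.
Adiabatic: T₂/T₁ = (P₂/P₁)^((γ−1)/γ) ⇒ T₂ = 689×(0.310)^0.254 = 512 K; V₂ = 98.8 L.
ΔU = nCvΔT = 3.67×24.5×(512−689) = -15900 J.
Q = 0 for an adiabatic process, so W = −ΔU = 15900 J.

15900 J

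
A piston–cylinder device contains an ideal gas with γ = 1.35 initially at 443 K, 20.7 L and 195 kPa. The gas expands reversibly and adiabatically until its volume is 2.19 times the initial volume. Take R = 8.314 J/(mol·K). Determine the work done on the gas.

-2770 J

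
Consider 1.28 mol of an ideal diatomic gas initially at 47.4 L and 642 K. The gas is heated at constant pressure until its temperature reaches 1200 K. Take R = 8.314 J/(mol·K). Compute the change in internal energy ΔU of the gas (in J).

P₁ = nRT₁/V₁ = 1.28×8.314×642/47.4 = 144 kPa.
Isobaric: P stays 144 kPa; V/T = const ⇒ T₂ = 1200 K, V₂ = 88.6 L.
For an ideal gas ΔU = nCvΔT with Cv = (5/2)R = 20.8 J/(mol·K).
ΔU = 1.28×20.8×(1200−642) = 14800 J.

14800 J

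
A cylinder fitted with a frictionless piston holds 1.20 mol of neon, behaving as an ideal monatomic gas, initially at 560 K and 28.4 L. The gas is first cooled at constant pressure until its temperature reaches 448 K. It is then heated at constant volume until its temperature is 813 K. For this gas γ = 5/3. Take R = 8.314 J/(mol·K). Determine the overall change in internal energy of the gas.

3790 J

P₁ = nRT₁/V₁ = 1.20×8.314×560/28.4 = 197 kPa.
Step 1 — Isobaric: P stays 197 kPa; V/T = const ⇒ T₂ = 448 K, V₂ = 22.7 L.
W = PΔV = 197×(22.7−28.4) kPa·L = -1120 J.
ΔU = nCvΔT = 1.20×12.5×(448−560) = -1680 J.
Q = ΔU + W = nCpΔT = -2790 J.
State after step 1: P = 197 kPa, V = 22.7 L, T = 448 K.
Step 2 — Isochoric: V stays 22.7 L; P/T = const ⇒ T₂ = 813 K, P₂ = 357 kPa.
W = 0 (no volume change).
ΔU = nCvΔT = 1.20×12.5×(813−448) = 5460 J.
Q = ΔU = 5460 J.
Net over both steps: W = -1120 J, Q = 2670 J, ΔU = 3790 J.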